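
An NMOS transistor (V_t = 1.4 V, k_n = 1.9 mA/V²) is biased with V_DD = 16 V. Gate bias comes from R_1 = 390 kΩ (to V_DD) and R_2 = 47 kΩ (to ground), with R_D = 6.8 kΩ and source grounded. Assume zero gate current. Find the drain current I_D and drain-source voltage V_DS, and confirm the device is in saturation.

V_G = V_DD·R_2/(R_1+R_2) = 16×47/437 = 1.72 V. With the source grounded, V_GS = V_G = 1.72 V.
Assume saturation: I_D = (k_n/2)(V_GS − V_t)² = (1.9/2)×(1.72 − 1.4)² = 0.95×0.321² = 0.0978 mA.
V_DS = V_DD − I_D·R_D = 16 − 0.0978×6.8 = 15.3 V.
Saturation requires V_DS ≥ V_GS − V_t = 0.321 V; 15.3 ≥ 0.321 ✓.

I_D ≈ 0.098 mA, V_DS ≈ 15 V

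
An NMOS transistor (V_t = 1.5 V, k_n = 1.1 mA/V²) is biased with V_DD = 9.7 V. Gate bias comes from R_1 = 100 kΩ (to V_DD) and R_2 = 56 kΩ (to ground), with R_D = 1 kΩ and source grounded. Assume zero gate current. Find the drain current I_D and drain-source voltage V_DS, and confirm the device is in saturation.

I_D ≈ 2.2 mA, V_DS ≈ 7.5 V

V_G = V_DD·R_2/(R_1+R_2) = 9.7×56/156 = 3.48 V. With the source grounded, V_GS = V_G = 3.48 V.
Assume saturation: I_D = (k_n/2)(V_GS − V_t)² = (1.1/2)×(3.48 − 1.5)² = 0.55×1.98² = 2.16 mA.
V_DS = V_DD − I_D·R_D = 9.7 − 2.16×1 = 7.54 V.
Saturation requires V_DS ≥ V_GS − V_t = 1.98 V; 7.54 ≥ 1.98 ✓.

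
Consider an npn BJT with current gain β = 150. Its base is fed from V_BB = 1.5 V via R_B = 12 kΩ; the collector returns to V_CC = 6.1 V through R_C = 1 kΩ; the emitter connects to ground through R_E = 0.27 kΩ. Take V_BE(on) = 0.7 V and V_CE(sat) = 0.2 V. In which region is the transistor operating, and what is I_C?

Assume active. Base-emitter loop: I_B = (V_BB − V_BE)/(R_B + (β+1)R_E) = (1.5 − 0.7)/(12 + 151×0.27) = 0.0152 mA.
I_C = β·I_B = 150×0.0152 = 2.27 mA.
V_CE = V_CC − I_C·R_C − I_E·R_E = 6.1 − 2.27×1 − 2.29×0.27 = 3.21 V > V_CE(sat), so the active-region assumption holds.

active; I_C ≈ 2.3 mA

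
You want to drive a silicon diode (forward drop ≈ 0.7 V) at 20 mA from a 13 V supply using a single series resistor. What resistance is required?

R ≈ 0.61 kΩ

The resistor drops V_S − V_D = 13 − 0.7 = 12.3 V at 20 mA.
R = 12.3 V / 20 mA = 0.615 kΩ.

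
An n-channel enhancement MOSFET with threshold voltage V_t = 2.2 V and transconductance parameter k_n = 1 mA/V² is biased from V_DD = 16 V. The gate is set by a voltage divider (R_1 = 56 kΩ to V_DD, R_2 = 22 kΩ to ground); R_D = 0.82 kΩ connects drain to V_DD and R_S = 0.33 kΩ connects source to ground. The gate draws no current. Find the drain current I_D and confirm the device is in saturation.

V_G = V_DD·R_2/(R_1+R_2) = 16×22/78 = 4.51 V.
Assume saturation: I_D = (k_n/2)(V_GS − V_t)² with V_GS = V_G − I_D·R_S = 4.51 − 0.33·I_D.
Substituting gives 0.0545·I_D² − 1.76·I_D + 2.67 = 0, with roots I_D = 1.6 or 30.8 mA.
The root I_D = 30.8 mA gives V_GS = -5.65 V ≤ V_t, so take I_D = 1.6 mA.
Then V_GS = 3.99 V and V_DS = V_DD − I_D(R_D+R_S) = 16 − 1.6×1.15 = 14.2 V.
Saturation requires V_DS ≥ V_GS − V_t = 1.79 V; 14.2 ≥ 1.79 ✓.

I_D ≈ 1.6 mA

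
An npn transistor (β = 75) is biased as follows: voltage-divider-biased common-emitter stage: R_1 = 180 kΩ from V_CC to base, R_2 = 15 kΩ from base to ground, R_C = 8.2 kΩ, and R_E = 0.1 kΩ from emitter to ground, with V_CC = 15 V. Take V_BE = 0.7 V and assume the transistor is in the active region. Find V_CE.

V_CE ≈ 1.8 V

Thevenize the base divider: V_Th = V_CC·R_2/(R_1+R_2) = 15×15/195 = 1.15 V, R_Th = R_1‖R_2 = 13.8 kΩ.
Base-emitter loop: V_Th = I_B·R_Th + V_BE + (β+1)I_B·R_E, so I_B = (1.15 − 0.7) / (13.8 + 76×0.1) = 0.0212 mA.
I_C = β·I_B = 75×0.0212 = 1.59 mA, and I_E = (β+1)I_B = 1.61 mA.
V_CE = V_CC − I_C·R_C − I_E·R_E = 15 − 1.59×8.2 − 1.61×0.1 = 1.82 V.
V_CE = 1.82 V > 0.2 V confirms active-region operation.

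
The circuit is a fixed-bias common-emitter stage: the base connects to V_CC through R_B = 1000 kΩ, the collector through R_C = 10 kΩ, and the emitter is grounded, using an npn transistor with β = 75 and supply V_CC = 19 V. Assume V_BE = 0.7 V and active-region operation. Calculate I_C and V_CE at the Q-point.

I_C ≈ 1.4 mA, V_CE ≈ 5.3 V

Base loop: V_CC = I_B·R_B + V_BE, so I_B = (19 − 0.7)/1000 kΩ = 0.0183 mA.
In the active region I_C = β·I_B = 75 × 0.0183 = 1.37 mA.
Collector loop: V_CE = V_CC − I_C·R_C = 19 − 1.37×10 = 5.27 V.
Since V_CE = 5.27 V > V_CE(sat) ≈ 0.2 V, the transistor is in the active region as assumed.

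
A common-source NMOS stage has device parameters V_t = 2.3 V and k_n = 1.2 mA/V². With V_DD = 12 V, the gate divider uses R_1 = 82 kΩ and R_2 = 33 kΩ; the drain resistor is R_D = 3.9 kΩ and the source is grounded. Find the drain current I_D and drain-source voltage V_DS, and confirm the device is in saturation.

I_D ≈ 0.78 mA, V_DS ≈ 8.9 V

V_G = V_DD·R_2/(R_1+R_2) = 12×33/115 = 3.44 V. With the source grounded, V_GS = V_G = 3.44 V.
Assume saturation: I_D = (k_n/2)(V_GS − V_t)² = (1.2/2)×(3.44 − 2.3)² = 0.6×1.14² = 0.785 mA.
V_DS = V_DD − I_D·R_D = 12 − 0.785×3.9 = 8.94 V.
Saturation requires V_DS ≥ V_GS − V_t = 1.14 V; 8.94 ≥ 1.14 ✓.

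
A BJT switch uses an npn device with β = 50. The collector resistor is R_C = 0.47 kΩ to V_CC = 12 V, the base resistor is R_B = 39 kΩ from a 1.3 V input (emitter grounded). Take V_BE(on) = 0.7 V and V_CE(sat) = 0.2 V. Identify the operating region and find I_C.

active; I_C ≈ 0.77 mA

Assume active. Base-emitter loop: I_B = (V_BB − V_BE)/R_B = (1.3 − 0.7)/39 = 0.0154 mA.
I_C = β·I_B = 50×0.0154 = 0.769 mA.
V_CE = V_CC − I_C·R_C = 12 − 0.769×0.47 = 11.6 V > V_CE(sat), so the active-region assumption holds.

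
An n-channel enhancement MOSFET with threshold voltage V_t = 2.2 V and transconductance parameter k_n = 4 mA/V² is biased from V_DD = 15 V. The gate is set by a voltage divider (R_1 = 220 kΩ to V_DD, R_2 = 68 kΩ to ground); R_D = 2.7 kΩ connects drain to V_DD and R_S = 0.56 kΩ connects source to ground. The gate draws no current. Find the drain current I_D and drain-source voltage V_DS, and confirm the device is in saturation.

I_D ≈ 1.1 mA, V_DS ≈ 11 V

V_G = V_DD·R_2/(R_1+R_2) = 15×68/288 = 3.54 V.
Assume saturation: I_D = (k_n/2)(V_GS − V_t)² with V_GS = V_G − I_D·R_S = 3.54 − 0.56·I_D.
Substituting gives 0.627·I_D² − 4.01·I_D + 3.6 = 0, with roots I_D = 1.08 or 5.3 mA.
The root I_D = 5.3 mA gives V_GS = 0.572 V ≤ V_t, so take I_D = 1.08 mA.
Then V_GS = 2.94 V and V_DS = V_DD − I_D(R_D+R_S) = 15 − 1.08×3.26 = 11.5 V.
Saturation requires V_DS ≥ V_GS − V_t = 0.736 V; 11.5 ≥ 0.736 ✓.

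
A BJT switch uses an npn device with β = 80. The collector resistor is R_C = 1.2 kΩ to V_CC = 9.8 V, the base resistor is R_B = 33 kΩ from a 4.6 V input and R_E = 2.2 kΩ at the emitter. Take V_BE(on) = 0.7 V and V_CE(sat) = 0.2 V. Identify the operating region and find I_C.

active; I_C ≈ 1.5 mA

Assume active. Base-emitter loop: I_B = (V_BB − V_BE)/(R_B + (β+1)R_E) = (4.6 − 0.7)/(33 + 81×2.2) = 0.0185 mA.
I_C = β·I_B = 80×0.0185 = 1.48 mA.
V_CE = V_CC − I_C·R_C − I_E·R_E = 9.8 − 1.48×1.2 − 1.5×2.2 = 4.74 V > V_CE(sat), so the active-region assumption holds.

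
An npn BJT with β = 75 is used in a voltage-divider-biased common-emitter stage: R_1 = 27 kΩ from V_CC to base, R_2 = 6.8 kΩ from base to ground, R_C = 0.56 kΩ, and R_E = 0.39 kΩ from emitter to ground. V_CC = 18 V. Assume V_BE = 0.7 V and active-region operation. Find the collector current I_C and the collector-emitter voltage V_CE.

I_C ≈ 6.2 mA, V_CE ≈ 12 V

Thevenize the base divider: V_Th = V_CC·R_2/(R_1+R_2) = 18×6.8/33.8 = 3.62 V, R_Th = R_1‖R_2 = 5.43 kΩ.
Base-emitter loop: V_Th = I_B·R_Th + V_BE + (β+1)I_B·R_E, so I_B = (3.62 − 0.7) / (5.43 + 76×0.39) = 0.0833 mA.
I_C = β·I_B = 75×0.0833 = 6.25 mA, and I_E = (β+1)I_B = 6.33 mA.
V_CE = V_CC − I_C·R_C − I_E·R_E = 18 − 6.25×0.56 − 6.33×0.39 = 12 V.
V_CE = 12 V > 0.2 V confirms active-region operation.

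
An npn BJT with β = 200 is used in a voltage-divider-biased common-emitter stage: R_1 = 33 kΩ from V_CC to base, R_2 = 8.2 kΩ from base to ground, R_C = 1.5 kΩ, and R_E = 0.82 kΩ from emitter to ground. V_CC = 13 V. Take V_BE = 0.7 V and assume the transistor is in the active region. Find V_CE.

V_CE ≈ 7.9 V

Thevenize the base divider: V_Th = V_CC·R_2/(R_1+R_2) = 13×8.2/41.2 = 2.59 V, R_Th = R_1‖R_2 = 6.57 kΩ.
Base-emitter loop: V_Th = I_B·R_Th + V_BE + (β+1)I_B·R_E, so I_B = (2.59 − 0.7) / (6.57 + 201×0.82) = 0.011 mA.
I_C = β·I_B = 200×0.011 = 2.2 mA, and I_E = (β+1)I_B = 2.21 mA.
V_CE = V_CC − I_C·R_C − I_E·R_E = 13 − 2.2×1.5 − 2.21×0.82 = 7.88 V.
V_CE = 7.88 V > 0.2 V confirms active-region operation.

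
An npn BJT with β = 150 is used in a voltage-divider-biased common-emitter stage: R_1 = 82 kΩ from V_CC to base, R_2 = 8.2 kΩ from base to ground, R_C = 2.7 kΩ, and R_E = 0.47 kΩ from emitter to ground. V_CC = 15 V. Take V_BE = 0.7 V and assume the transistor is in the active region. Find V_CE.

Thevenize the base divider: V_Th = V_CC·R_2/(R_1+R_2) = 15×8.2/90.2 = 1.36 V, R_Th = R_1‖R_2 = 7.45 kΩ.
Base-emitter loop: V_Th = I_B·R_Th + V_BE + (β+1)I_B·R_E, so I_B = (1.36 − 0.7) / (7.45 + 151×0.47) = 0.00846 mA.
I_C = β·I_B = 150×0.00846 = 1.27 mA, and I_E = (β+1)I_B = 1.28 mA.
V_CE = V_CC − I_C·R_C − I_E·R_E = 15 − 1.27×2.7 − 1.28×0.47 = 11 V.
V_CE = 11 V > 0.2 V confirms active-region operation.

V_CE ≈ 11 V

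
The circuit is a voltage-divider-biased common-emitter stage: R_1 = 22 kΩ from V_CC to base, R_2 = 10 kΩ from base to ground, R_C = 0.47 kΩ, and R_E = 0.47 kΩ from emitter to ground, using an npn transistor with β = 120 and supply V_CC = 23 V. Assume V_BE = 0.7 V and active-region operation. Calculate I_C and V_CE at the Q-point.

Thevenize the base divider: V_Th = V_CC·R_2/(R_1+R_2) = 23×10/32 = 7.19 V, R_Th = R_1‖R_2 = 6.88 kΩ.
Base-emitter loop: V_Th = I_B·R_Th + V_BE + (β+1)I_B·R_E, so I_B = (7.19 − 0.7) / (6.88 + 121×0.47) = 0.102 mA.
I_C = β·I_B = 120×0.102 = 12.2 mA, and I_E = (β+1)I_B = 12.3 mA.
V_CE = V_CC − I_C·R_C − I_E·R_E = 23 − 12.2×0.47 − 12.3×0.47 = 11.5 V.
V_CE = 11.5 V > 0.2 V confirms active-region operation.

I_C ≈ 12 mA, V_CE ≈ 11 V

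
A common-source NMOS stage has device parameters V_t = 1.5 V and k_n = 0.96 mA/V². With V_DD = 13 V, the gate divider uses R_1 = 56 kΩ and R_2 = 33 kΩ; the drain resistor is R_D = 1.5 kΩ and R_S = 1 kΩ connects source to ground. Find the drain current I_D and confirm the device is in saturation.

I_D ≈ 1.5 mA

V_G = V_DD·R_2/(R_1+R_2) = 13×33/89 = 4.82 V.
Assume saturation: I_D = (k_n/2)(V_GS − V_t)² with V_GS = V_G − I_D·R_S = 4.82 − 1·I_D.
Substituting gives 0.48·I_D² − 4.19·I_D + 5.29 = 0, with roots I_D = 1.53 or 7.19 mA.
The root I_D = 7.19 mA gives V_GS = -2.37 V ≤ V_t, so take I_D = 1.53 mA.
Then V_GS = 3.29 V and V_DS = V_DD − I_D(R_D+R_S) = 13 − 1.53×2.5 = 9.17 V.
Saturation requires V_DS ≥ V_GS − V_t = 1.79 V; 9.17 ≥ 1.79 ✓.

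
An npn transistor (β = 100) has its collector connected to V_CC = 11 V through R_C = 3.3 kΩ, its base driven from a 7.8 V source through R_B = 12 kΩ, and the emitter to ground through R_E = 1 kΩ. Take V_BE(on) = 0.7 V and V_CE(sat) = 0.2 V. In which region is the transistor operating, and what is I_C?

saturation; I_C ≈ 2.4 mA

Assume active: I_B = (7.8 − 0.7)/(12 + 101×1) = 0.0628 mA, I_C = β·I_B = 6.28 mA.
Then V_CE = 11 − 6.28×3.3 − 6.35×1 = -16.1 V < 0.2 V — the active assumption fails.
Re-solve with V_CE = 0.2 V. KCL at the emitter: V_E/R_E = (V_BB−0.7−V_E)/R_B + (V_CC−0.2−V_E)/R_C, giving V_E = 2.79 V.
I_C = (V_CC − 0.2 − V_E)/R_C = (10.8 − 2.79)/3.3 = 2.43 mA.
Check: I_B = (7.1 − 2.79)/12 = 0.359 mA, and β·I_B = 35.9 mA > I_C, confirming saturation.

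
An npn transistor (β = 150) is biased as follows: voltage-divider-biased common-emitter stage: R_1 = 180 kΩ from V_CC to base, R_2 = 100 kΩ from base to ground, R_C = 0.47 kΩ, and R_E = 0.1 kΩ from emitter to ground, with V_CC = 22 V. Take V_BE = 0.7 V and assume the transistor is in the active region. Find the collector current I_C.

Thevenize the base divider: V_Th = V_CC·R_2/(R_1+R_2) = 22×100/280 = 7.86 V, R_Th = R_1‖R_2 = 64.3 kΩ.
Base-emitter loop: V_Th = I_B·R_Th + V_BE + (β+1)I_B·R_E, so I_B = (7.86 − 0.7) / (64.3 + 151×0.1) = 0.0902 mA.
I_C = β·I_B = 150×0.0902 = 13.5 mA, and I_E = (β+1)I_B = 13.6 mA.
V_CE = V_CC − I_C·R_C − I_E·R_E = 22 − 13.5×0.47 − 13.6×0.1 = 14.3 V.
V_CE = 14.3 V > 0.2 V confirms active-region operation.

I_C ≈ 14 mA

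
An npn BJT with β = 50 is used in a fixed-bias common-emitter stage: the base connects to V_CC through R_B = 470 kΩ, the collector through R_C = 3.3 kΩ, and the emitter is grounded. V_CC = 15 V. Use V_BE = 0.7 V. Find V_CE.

V_CE ≈ 10 V

Base loop: V_CC = I_B·R_B + V_BE, so I_B = (15 − 0.7)/470 kΩ = 0.0304 mA.
In the active region I_C = β·I_B = 50 × 0.0304 = 1.52 mA.
Collector loop: V_CE = V_CC − I_C·R_C = 15 − 1.52×3.3 = 9.98 V.
Since V_CE = 9.98 V > V_CE(sat) ≈ 0.2 V, the transistor is in the active region as assumed.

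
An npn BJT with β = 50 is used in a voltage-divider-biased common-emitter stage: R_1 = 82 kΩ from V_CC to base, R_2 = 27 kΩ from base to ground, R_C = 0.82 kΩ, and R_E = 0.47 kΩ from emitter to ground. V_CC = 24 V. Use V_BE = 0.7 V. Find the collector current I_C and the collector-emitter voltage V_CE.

I_C ≈ 5.9 mA, V_CE ≈ 16 V

Thevenize the base divider: V_Th = V_CC·R_2/(R_1+R_2) = 24×27/109 = 5.94 V, R_Th = R_1‖R_2 = 20.3 kΩ.
Base-emitter loop: V_Th = I_B·R_Th + V_BE + (β+1)I_B·R_E, so I_B = (5.94 − 0.7) / (20.3 + 51×0.47) = 0.118 mA.
I_C = β·I_B = 50×0.118 = 5.92 mA, and I_E = (β+1)I_B = 6.04 mA.
V_CE = V_CC − I_C·R_C − I_E·R_E = 24 − 5.92×0.82 − 6.04×0.47 = 16.3 V.
V_CE = 16.3 V > 0.2 V confirms active-region operation.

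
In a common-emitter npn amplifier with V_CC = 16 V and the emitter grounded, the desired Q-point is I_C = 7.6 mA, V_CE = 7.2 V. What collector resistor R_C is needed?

Collector loop: V_CC = I_C·R_C + V_CE.
R_C = (V_CC − V_CE)/I_C = (16 − 7.2)/7.6 = 1.16 kΩ.

R_C ≈ 1.2 kΩ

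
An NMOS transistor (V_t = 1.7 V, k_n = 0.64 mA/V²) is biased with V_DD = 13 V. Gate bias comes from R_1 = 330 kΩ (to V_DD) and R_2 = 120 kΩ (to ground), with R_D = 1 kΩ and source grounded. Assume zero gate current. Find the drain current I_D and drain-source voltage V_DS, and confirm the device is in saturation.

I_D ≈ 1 mA, V_DS ≈ 12 V

V_G = V_DD·R_2/(R_1+R_2) = 13×120/450 = 3.47 V. With the source grounded, V_GS = V_G = 3.47 V.
Assume saturation: I_D = (k_n/2)(V_GS − V_t)² = (0.64/2)×(3.47 − 1.7)² = 0.32×1.77² = 0.999 mA.
V_DS = V_DD − I_D·R_D = 13 − 0.999×1 = 12 V.
Saturation requires V_DS ≥ V_GS − V_t = 1.77 V; 12 ≥ 1.77 ✓.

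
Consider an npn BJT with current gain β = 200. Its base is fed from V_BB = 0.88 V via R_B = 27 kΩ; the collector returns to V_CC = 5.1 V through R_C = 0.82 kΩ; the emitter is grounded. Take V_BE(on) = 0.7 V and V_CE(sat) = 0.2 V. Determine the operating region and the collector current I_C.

Assume active. Base-emitter loop: I_B = (V_BB − V_BE)/R_B = (0.88 − 0.7)/27 = 0.00667 mA.
I_C = β·I_B = 200×0.00667 = 1.33 mA.
V_CE = V_CC − I_C·R_C = 5.1 − 1.33×0.82 = 4.01 V > V_CE(sat), so the active-region assumption holds.

active; I_C ≈ 1.3 mA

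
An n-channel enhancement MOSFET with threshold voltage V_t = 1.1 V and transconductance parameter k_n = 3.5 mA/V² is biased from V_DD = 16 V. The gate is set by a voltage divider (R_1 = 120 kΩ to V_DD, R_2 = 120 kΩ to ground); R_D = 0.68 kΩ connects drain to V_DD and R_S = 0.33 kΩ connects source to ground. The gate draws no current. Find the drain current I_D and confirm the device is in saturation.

V_G = V_DD·R_2/(R_1+R_2) = 16×120/240 = 8 V.
Assume saturation: I_D = (k_n/2)(V_GS − V_t)² with V_GS = V_G − I_D·R_S = 8 − 0.33·I_D.
Substituting gives 0.191·I_D² − 8.97·I_D + 83.3 = 0, with roots I_D = 12.7 or 34.3 mA.
The root I_D = 34.3 mA gives V_GS = -3.33 V ≤ V_t, so take I_D = 12.7 mA.
Then V_GS = 3.8 V and V_DS = V_DD − I_D(R_D+R_S) = 16 − 12.7×1.01 = 3.14 V.
Saturation requires V_DS ≥ V_GS − V_t = 2.7 V; 3.14 ≥ 2.7 ✓.

I_D ≈ 13 mA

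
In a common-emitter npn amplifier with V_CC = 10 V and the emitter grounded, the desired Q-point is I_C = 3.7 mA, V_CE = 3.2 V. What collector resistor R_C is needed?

Collector loop: V_CC = I_C·R_C + V_CE.
R_C = (V_CC − V_CE)/I_C = (10 − 3.2)/3.7 = 1.84 kΩ.

R_C ≈ 1.8 kΩ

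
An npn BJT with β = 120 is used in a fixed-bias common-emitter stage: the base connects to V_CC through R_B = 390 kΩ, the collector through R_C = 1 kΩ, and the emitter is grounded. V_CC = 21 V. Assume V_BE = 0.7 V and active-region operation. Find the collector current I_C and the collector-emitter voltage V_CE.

I_C ≈ 6.2 mA, V_CE ≈ 15 V

Base loop: V_CC = I_B·R_B + V_BE, so I_B = (21 − 0.7)/390 kΩ = 0.0521 mA.
In the active region I_C = β·I_B = 120 × 0.0521 = 6.25 mA.
Collector loop: V_CE = V_CC − I_C·R_C = 21 − 6.25×1 = 14.8 V.
Since V_CE = 14.8 V > V_CE(sat) ≈ 0.2 V, the transistor is in the active region as assumed.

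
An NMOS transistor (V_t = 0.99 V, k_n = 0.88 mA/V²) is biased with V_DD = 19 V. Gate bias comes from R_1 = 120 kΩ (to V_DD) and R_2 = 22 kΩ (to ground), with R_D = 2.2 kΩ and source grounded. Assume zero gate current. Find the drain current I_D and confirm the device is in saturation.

V_G = V_DD·R_2/(R_1+R_2) = 19×22/142 = 2.94 V. With the source grounded, V_GS = V_G = 2.94 V.
Assume saturation: I_D = (k_n/2)(V_GS − V_t)² = (0.88/2)×(2.94 − 0.99)² = 0.44×1.95² = 1.68 mA.
V_DS = V_DD − I_D·R_D = 19 − 1.68×2.2 = 15.3 V.
Saturation requires V_DS ≥ V_GS − V_t = 1.95 V; 15.3 ≥ 1.95 ✓.

I_D ≈ 1.7 mA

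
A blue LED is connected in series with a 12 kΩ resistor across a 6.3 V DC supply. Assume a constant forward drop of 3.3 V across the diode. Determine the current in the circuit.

I ≈ 0.25 mA

KVL around the loop: 6.3 = V_D + I·R = 3.3 + I × 12 kΩ.
So I = (6.3 − 3.3) / 12 kΩ = 3 / 12 = 0.25 mA.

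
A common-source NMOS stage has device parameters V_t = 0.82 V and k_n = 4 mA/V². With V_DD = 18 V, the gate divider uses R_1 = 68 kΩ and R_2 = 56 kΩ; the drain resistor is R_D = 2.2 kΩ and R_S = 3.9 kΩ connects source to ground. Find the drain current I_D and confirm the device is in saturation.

I_D ≈ 1.6 mA

V_G = V_DD·R_2/(R_1+R_2) = 18×56/124 = 8.13 V.
Assume saturation: I_D = (k_n/2)(V_GS − V_t)² with V_GS = V_G − I_D·R_S = 8.13 − 3.9·I_D.
Substituting gives 30.4·I_D² − 115·I_D + 107 = 0, with roots I_D = 1.64 or 2.14 mA.
The root I_D = 2.14 mA gives V_GS = -0.214 V ≤ V_t, so take I_D = 1.64 mA.
Then V_GS = 1.73 V and V_DS = V_DD − I_D(R_D+R_S) = 18 − 1.64×6.1 = 7.99 V.
Saturation requires V_DS ≥ V_GS − V_t = 0.906 V; 7.99 ≥ 0.906 ✓.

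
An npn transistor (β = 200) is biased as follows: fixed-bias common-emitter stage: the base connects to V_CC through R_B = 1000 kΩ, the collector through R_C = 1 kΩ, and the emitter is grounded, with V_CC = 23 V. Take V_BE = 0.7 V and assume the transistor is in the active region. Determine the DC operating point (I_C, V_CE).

I_C ≈ 4.5 mA, V_CE ≈ 19 V

Base loop: V_CC = I_B·R_B + V_BE, so I_B = (23 − 0.7)/1000 kΩ = 0.0223 mA.
In the active region I_C = β·I_B = 200 × 0.0223 = 4.46 mA.
Collector loop: V_CE = V_CC − I_C·R_C = 23 − 4.46×1 = 18.5 V.
Since V_CE = 18.5 V > V_CE(sat) ≈ 0.2 V, the transistor is in the active region as assumed.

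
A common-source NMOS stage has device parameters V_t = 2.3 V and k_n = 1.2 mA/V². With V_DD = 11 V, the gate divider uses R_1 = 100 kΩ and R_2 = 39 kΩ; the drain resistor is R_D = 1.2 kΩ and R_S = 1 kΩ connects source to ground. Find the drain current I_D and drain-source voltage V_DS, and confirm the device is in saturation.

I_D ≈ 0.2 mA, V_DS ≈ 11 V

V_G = V_DD·R_2/(R_1+R_2) = 11×39/139 = 3.09 V.
Assume saturation: I_D = (k_n/2)(V_GS − V_t)² with V_GS = V_G − I_D·R_S = 3.09 − 1·I_D.
Substituting gives 0.6·I_D² − 1.94·I_D + 0.371 = 0, with roots I_D = 0.204 or 3.04 mA.
The root I_D = 3.04 mA gives V_GS = 0.0507 V ≤ V_t, so take I_D = 0.204 mA.
Then V_GS = 2.88 V and V_DS = V_DD − I_D(R_D+R_S) = 11 − 0.204×2.2 = 10.6 V.
Saturation requires V_DS ≥ V_GS − V_t = 0.583 V; 10.6 ≥ 0.583 ✓.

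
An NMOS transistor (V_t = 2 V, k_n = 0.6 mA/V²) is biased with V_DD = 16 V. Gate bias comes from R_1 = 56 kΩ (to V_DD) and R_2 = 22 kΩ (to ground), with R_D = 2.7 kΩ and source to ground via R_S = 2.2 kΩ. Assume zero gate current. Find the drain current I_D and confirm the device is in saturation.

I_D ≈ 0.54 mA

V_G = V_DD·R_2/(R_1+R_2) = 16×22/78 = 4.51 V.
Assume saturation: I_D = (k_n/2)(V_GS − V_t)² with V_GS = V_G − I_D·R_S = 4.51 − 2.2·I_D.
Substituting gives 1.45·I_D² − 4.32·I_D + 1.89 = 0, with roots I_D = 0.535 or 2.44 mA.
The root I_D = 2.44 mA gives V_GS = -0.851 V ≤ V_t, so take I_D = 0.535 mA.
Then V_GS = 3.34 V and V_DS = V_DD − I_D(R_D+R_S) = 16 − 0.535×4.9 = 13.4 V.
Saturation requires V_DS ≥ V_GS − V_t = 1.34 V; 13.4 ≥ 1.34 ✓.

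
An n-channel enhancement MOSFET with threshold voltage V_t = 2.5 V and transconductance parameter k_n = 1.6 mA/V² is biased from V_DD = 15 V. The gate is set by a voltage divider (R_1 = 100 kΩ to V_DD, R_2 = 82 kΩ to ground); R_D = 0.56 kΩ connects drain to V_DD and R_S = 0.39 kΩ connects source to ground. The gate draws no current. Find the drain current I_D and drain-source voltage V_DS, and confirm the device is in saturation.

V_G = V_DD·R_2/(R_1+R_2) = 15×82/182 = 6.76 V.
Assume saturation: I_D = (k_n/2)(V_GS − V_t)² with V_GS = V_G − I_D·R_S = 6.76 − 0.39·I_D.
Substituting gives 0.122·I_D² − 3.66·I_D + 14.5 = 0, with roots I_D = 4.7 or 25.4 mA.
The root I_D = 25.4 mA gives V_GS = -3.13 V ≤ V_t, so take I_D = 4.7 mA.
Then V_GS = 4.92 V and V_DS = V_DD − I_D(R_D+R_S) = 15 − 4.7×0.95 = 10.5 V.
Saturation requires V_DS ≥ V_GS − V_t = 2.42 V; 10.5 ≥ 2.42 ✓.

I_D ≈ 4.7 mA, V_DS ≈ 11 V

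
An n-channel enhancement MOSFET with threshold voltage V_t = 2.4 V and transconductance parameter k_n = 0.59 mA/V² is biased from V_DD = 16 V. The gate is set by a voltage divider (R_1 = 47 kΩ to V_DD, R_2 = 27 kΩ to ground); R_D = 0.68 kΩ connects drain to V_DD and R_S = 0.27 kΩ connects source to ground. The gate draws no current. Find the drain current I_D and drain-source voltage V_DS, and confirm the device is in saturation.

V_G = V_DD·R_2/(R_1+R_2) = 16×27/74 = 5.84 V.
Assume saturation: I_D = (k_n/2)(V_GS − V_t)² with V_GS = V_G − I_D·R_S = 5.84 − 0.27·I_D.
Substituting gives 0.0215·I_D² − 1.55·I_D + 3.49 = 0, with roots I_D = 2.33 or 69.6 mA.
The root I_D = 69.6 mA gives V_GS = -13 V ≤ V_t, so take I_D = 2.33 mA.
Then V_GS = 5.21 V and V_DS = V_DD − I_D(R_D+R_S) = 16 − 2.33×0.95 = 13.8 V.
Saturation requires V_DS ≥ V_GS − V_t = 2.81 V; 13.8 ≥ 2.81 ✓.

I_D ≈ 2.3 mA, V_DS ≈ 14 V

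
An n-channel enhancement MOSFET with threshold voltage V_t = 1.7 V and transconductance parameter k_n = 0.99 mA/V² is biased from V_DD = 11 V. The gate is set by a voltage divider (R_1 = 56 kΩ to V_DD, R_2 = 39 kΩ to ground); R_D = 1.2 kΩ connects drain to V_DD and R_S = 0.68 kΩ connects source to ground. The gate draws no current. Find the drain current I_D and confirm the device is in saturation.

I_D ≈ 1.5 mA

V_G = V_DD·R_2/(R_1+R_2) = 11×39/95 = 4.52 V.
Assume saturation: I_D = (k_n/2)(V_GS − V_t)² with V_GS = V_G − I_D·R_S = 4.52 − 0.68·I_D.
Substituting gives 0.229·I_D² − 2.9·I_D + 3.92 = 0, with roots I_D = 1.54 or 11.1 mA.
The root I_D = 11.1 mA gives V_GS = -3.04 V ≤ V_t, so take I_D = 1.54 mA.
Then V_GS = 3.47 V and V_DS = V_DD − I_D(R_D+R_S) = 11 − 1.54×1.88 = 8.1 V.
Saturation requires V_DS ≥ V_GS − V_t = 1.77 V; 8.1 ≥ 1.77 ✓.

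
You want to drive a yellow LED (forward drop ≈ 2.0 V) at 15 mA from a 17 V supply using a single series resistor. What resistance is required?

R ≈ 1 kΩ

The resistor drops V_S − V_D = 17 − 2.0 = 15 V at 15 mA.
R = 15 V / 15 mA = 1 kΩ.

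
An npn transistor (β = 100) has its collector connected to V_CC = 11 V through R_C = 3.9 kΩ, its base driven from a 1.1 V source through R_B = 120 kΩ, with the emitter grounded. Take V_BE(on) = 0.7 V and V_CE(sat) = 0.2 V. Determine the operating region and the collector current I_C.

Assume active. Base-emitter loop: I_B = (V_BB − V_BE)/R_B = (1.1 − 0.7)/120 = 0.00333 mA.
I_C = β·I_B = 100×0.00333 = 0.333 mA.
V_CE = V_CC − I_C·R_C = 11 − 0.333×3.9 = 9.7 V > V_CE(sat), so the active-region assumption holds.

active; I_C ≈ 0.33 mA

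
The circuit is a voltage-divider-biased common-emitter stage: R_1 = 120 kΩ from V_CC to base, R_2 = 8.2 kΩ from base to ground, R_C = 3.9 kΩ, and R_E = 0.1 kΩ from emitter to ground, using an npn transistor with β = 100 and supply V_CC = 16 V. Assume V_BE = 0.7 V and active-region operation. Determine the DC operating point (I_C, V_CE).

Thevenize the base divider: V_Th = V_CC·R_2/(R_1+R_2) = 16×8.2/128 = 1.02 V, R_Th = R_1‖R_2 = 7.68 kΩ.
Base-emitter loop: V_Th = I_B·R_Th + V_BE + (β+1)I_B·R_E, so I_B = (1.02 − 0.7) / (7.68 + 101×0.1) = 0.0182 mA.
I_C = β·I_B = 100×0.0182 = 1.82 mA, and I_E = (β+1)I_B = 1.84 mA.
V_CE = V_CC − I_C·R_C − I_E·R_E = 16 − 1.82×3.9 − 1.84×0.1 = 8.72 V.
V_CE = 8.72 V > 0.2 V confirms active-region operation.

I_C ≈ 1.8 mA, V_CE ≈ 8.7 V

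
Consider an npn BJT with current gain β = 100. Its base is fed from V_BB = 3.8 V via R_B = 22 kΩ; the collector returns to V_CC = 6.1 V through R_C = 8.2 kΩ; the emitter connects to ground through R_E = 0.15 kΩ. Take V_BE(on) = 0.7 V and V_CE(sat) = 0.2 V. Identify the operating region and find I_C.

saturation; I_C ≈ 0.7 mA

Assume active: I_B = (3.8 − 0.7)/(22 + 101×0.15) = 0.0834 mA, I_C = β·I_B = 8.34 mA.
Then V_CE = 6.1 − 8.34×8.2 − 8.43×0.15 = -63.6 V < 0.2 V — the active assumption fails.
Re-solve with V_CE = 0.2 V. KCL at the emitter: V_E/R_E = (V_BB−0.7−V_E)/R_B + (V_CC−0.2−V_E)/R_C, giving V_E = 0.126 V.
I_C = (V_CC − 0.2 − V_E)/R_C = (5.9 − 0.126)/8.2 = 0.704 mA.
Check: I_B = (3.1 − 0.126)/22 = 0.135 mA, and β·I_B = 13.5 mA > I_C, confirming saturation.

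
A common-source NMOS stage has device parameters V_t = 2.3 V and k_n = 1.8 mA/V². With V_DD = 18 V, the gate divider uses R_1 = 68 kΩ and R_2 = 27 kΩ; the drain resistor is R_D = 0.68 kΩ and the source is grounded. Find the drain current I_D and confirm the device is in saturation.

I_D ≈ 7.1 mA

V_G = V_DD·R_2/(R_1+R_2) = 18×27/95 = 5.12 V. With the source grounded, V_GS = V_G = 5.12 V.
Assume saturation: I_D = (k_n/2)(V_GS − V_t)² = (1.8/2)×(5.12 − 2.3)² = 0.9×2.82² = 7.14 mA.
V_DS = V_DD − I_D·R_D = 18 − 7.14×0.68 = 13.1 V.
Saturation requires V_DS ≥ V_GS − V_t = 2.82 V; 13.1 ≥ 2.82 ✓.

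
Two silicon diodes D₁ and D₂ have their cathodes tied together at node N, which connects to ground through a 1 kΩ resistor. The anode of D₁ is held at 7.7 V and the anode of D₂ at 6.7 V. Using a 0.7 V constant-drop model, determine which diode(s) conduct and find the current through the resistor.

Only D₁ conducts; I_R ≈ 7 mA

Assume both conduct. Then node N would need to be at both 7.7−0.7 = 7 V and 6.7−0.7 = 6 V, which is impossible.
Assume only D₁ conducts: V_N = 7.7 − 0.7 = 7 V, so I_R = 7/1 = 7 mA.
Check D₂: its anode-to-cathode voltage is 6.7 − 7 = -0.3 V < 0.7 V, so it is off. The assumption is consistent.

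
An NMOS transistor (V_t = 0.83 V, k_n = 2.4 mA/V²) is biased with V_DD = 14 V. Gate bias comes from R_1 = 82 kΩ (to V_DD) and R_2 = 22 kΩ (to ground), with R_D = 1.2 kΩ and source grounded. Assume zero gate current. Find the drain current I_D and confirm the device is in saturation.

I_D ≈ 5.5 mA

V_G = V_DD·R_2/(R_1+R_2) = 14×22/104 = 2.96 V. With the source grounded, V_GS = V_G = 2.96 V.
Assume saturation: I_D = (k_n/2)(V_GS − V_t)² = (2.4/2)×(2.96 − 0.83)² = 1.2×2.13² = 5.45 mA.
V_DS = V_DD − I_D·R_D = 14 − 5.45×1.2 = 7.46 V.
Saturation requires V_DS ≥ V_GS − V_t = 2.13 V; 7.46 ≥ 2.13 ✓.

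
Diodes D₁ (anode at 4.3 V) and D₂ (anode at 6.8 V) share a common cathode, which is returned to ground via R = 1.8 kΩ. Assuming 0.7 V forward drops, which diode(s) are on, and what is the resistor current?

Assume both conduct. Then node N would need to be at both 4.3−0.7 = 3.6 V and 6.8−0.7 = 6.1 V, which is impossible.
Assume only D₂ conducts: V_N = 6.8 − 0.7 = 6.1 V, so I_R = 6.1/1.8 = 3.39 mA.
Check D₁: its anode-to-cathode voltage is 4.3 − 6.1 = -1.8 V < 0.7 V, so it is off. The assumption is consistent.

Only D₂ conducts; I_R ≈ 3.4 mA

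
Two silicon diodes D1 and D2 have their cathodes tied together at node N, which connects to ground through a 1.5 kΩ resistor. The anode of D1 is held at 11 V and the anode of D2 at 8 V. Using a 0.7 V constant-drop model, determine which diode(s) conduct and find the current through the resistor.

Only D1 conducts; I_R ≈ 6.9 mA

Assume both conduct. Then node N would need to be at both 11−0.7 = 10.3 V and 8−0.7 = 7.3 V, which is impossible.
Assume only D1 conducts: V_N = 11 − 0.7 = 10.3 V, so I_R = 10.3/1.5 = 6.87 mA.
Check D2: its anode-to-cathode voltage is 8 − 10.3 = -2.3 V < 0.7 V, so it is off. The assumption is consistent.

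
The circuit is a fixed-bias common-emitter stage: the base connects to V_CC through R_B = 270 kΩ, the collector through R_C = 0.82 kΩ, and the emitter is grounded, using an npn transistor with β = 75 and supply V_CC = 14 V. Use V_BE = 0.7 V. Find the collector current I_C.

I_C ≈ 3.7 mA

Base loop: V_CC = I_B·R_B + V_BE, so I_B = (14 − 0.7)/270 kΩ = 0.0493 mA.
In the active region I_C = β·I_B = 75 × 0.0493 = 3.69 mA.
Collector loop: V_CE = V_CC − I_C·R_C = 14 − 3.69×0.82 = 11 V.
Since V_CE = 11 V > V_CE(sat) ≈ 0.2 V, the transistor is in the active region as assumed.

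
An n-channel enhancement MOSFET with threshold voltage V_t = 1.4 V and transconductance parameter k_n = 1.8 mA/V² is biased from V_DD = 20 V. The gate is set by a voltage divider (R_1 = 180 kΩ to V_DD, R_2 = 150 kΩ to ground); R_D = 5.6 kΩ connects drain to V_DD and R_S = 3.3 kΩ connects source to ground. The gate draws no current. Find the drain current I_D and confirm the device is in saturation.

I_D ≈ 1.9 mA

V_G = V_DD·R_2/(R_1+R_2) = 20×150/330 = 9.09 V.
Assume saturation: I_D = (k_n/2)(V_GS − V_t)² with V_GS = V_G − I_D·R_S = 9.09 − 3.3·I_D.
Substituting gives 9.8·I_D² − 46.7·I_D + 53.2 = 0, with roots I_D = 1.89 or 2.87 mA.
The root I_D = 2.87 mA gives V_GS = -0.386 V ≤ V_t, so take I_D = 1.89 mA.
Then V_GS = 2.85 V and V_DS = V_DD − I_D(R_D+R_S) = 20 − 1.89×8.9 = 3.17 V.
Saturation requires V_DS ≥ V_GS − V_t = 1.45 V; 3.17 ≥ 1.45 ✓.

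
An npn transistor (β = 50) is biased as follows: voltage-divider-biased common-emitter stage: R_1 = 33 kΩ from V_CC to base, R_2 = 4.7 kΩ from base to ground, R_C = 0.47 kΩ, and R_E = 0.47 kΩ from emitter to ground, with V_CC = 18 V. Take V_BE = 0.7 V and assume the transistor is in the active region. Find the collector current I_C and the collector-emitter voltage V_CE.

Thevenize the base divider: V_Th = V_CC·R_2/(R_1+R_2) = 18×4.7/37.7 = 2.24 V, R_Th = R_1‖R_2 = 4.11 kΩ.
Base-emitter loop: V_Th = I_B·R_Th + V_BE + (β+1)I_B·R_E, so I_B = (2.24 − 0.7) / (4.11 + 51×0.47) = 0.055 mA.
I_C = β·I_B = 50×0.055 = 2.75 mA, and I_E = (β+1)I_B = 2.8 mA.
V_CE = V_CC − I_C·R_C − I_E·R_E = 18 − 2.75×0.47 − 2.8×0.47 = 15.4 V.
V_CE = 15.4 V > 0.2 V confirms active-region operation.

I_C ≈ 2.7 mA, V_CE ≈ 15 V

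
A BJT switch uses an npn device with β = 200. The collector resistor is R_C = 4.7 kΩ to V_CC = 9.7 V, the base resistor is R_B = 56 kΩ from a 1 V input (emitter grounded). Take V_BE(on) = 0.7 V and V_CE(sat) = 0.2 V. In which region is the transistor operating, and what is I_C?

active; I_C ≈ 1.1 mA

Assume active. Base-emitter loop: I_B = (V_BB − V_BE)/R_B = (1 − 0.7)/56 = 0.00536 mA.
I_C = β·I_B = 200×0.00536 = 1.07 mA.
V_CE = V_CC − I_C·R_C = 9.7 − 1.07×4.7 = 4.66 V > V_CE(sat), so the active-region assumption holds.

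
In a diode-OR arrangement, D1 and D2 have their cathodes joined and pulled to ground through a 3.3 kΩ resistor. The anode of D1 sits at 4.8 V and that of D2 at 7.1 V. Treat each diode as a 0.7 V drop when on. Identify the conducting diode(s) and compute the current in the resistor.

Assume both conduct. Then node N would need to be at both 4.8−0.7 = 4.1 V and 7.1−0.7 = 6.4 V, which is impossible.
Assume only D2 conducts: V_N = 7.1 − 0.7 = 6.4 V, so I_R = 6.4/3.3 = 1.94 mA.
Check D1: its anode-to-cathode voltage is 4.8 − 6.4 = -1.6 V < 0.7 V, so it is off. The assumption is consistent.

Only D2 conducts; I_R ≈ 1.9 mA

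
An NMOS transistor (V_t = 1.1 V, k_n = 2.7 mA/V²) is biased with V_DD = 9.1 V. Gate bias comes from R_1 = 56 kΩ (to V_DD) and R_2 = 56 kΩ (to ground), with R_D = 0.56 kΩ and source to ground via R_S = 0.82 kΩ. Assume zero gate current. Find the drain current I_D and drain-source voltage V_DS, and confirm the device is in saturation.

I_D ≈ 2.5 mA, V_DS ≈ 5.6 V

V_G = V_DD·R_2/(R_1+R_2) = 9.1×56/112 = 4.55 V.
Assume saturation: I_D = (k_n/2)(V_GS − V_t)² with V_GS = V_G − I_D·R_S = 4.55 − 0.82·I_D.
Substituting gives 0.908·I_D² − 8.64·I_D + 16.1 = 0, with roots I_D = 2.54 or 6.98 mA.
The root I_D = 6.98 mA gives V_GS = -1.17 V ≤ V_t, so take I_D = 2.54 mA.
Then V_GS = 2.47 V and V_DS = V_DD − I_D(R_D+R_S) = 9.1 − 2.54×1.38 = 5.6 V.
Saturation requires V_DS ≥ V_GS − V_t = 1.37 V; 5.6 ≥ 1.37 ✓.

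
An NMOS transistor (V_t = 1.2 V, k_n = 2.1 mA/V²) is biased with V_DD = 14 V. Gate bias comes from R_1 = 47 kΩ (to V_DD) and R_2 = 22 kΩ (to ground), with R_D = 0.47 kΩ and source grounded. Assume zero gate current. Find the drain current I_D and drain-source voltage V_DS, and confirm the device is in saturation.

V_G = V_DD·R_2/(R_1+R_2) = 14×22/69 = 4.46 V. With the source grounded, V_GS = V_G = 4.46 V.
Assume saturation: I_D = (k_n/2)(V_GS − V_t)² = (2.1/2)×(4.46 − 1.2)² = 1.05×3.26² = 11.2 mA.
V_DS = V_DD − I_D·R_D = 14 − 11.2×0.47 = 8.74 V.
Saturation requires V_DS ≥ V_GS − V_t = 3.26 V; 8.74 ≥ 3.26 ✓.

I_D ≈ 11 mA, V_DS ≈ 8.7 V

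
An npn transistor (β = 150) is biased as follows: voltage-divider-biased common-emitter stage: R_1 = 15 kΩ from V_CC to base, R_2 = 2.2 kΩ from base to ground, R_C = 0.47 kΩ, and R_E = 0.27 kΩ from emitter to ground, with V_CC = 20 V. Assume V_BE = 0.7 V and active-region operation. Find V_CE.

V_CE ≈ 15 V

Thevenize the base divider: V_Th = V_CC·R_2/(R_1+R_2) = 20×2.2/17.2 = 2.56 V, R_Th = R_1‖R_2 = 1.92 kΩ.
Base-emitter loop: V_Th = I_B·R_Th + V_BE + (β+1)I_B·R_E, so I_B = (2.56 − 0.7) / (1.92 + 151×0.27) = 0.0435 mA.
I_C = β·I_B = 150×0.0435 = 6.53 mA, and I_E = (β+1)I_B = 6.57 mA.
V_CE = V_CC − I_C·R_C − I_E·R_E = 20 − 6.53×0.47 − 6.57×0.27 = 15.2 V.
V_CE = 15.2 V > 0.2 V confirms active-region operation.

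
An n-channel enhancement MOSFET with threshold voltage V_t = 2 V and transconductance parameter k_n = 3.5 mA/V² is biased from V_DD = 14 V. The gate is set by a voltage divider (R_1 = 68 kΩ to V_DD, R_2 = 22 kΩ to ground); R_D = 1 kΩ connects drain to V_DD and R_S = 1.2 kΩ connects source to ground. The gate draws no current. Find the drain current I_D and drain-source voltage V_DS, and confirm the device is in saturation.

I_D ≈ 0.67 mA, V_DS ≈ 13 V

V_G = V_DD·R_2/(R_1+R_2) = 14×22/90 = 3.42 V.
Assume saturation: I_D = (k_n/2)(V_GS − V_t)² with V_GS = V_G − I_D·R_S = 3.42 − 1.2·I_D.
Substituting gives 2.52·I_D² − 6.97·I_D + 3.54 = 0, with roots I_D = 0.67 or 2.1 mA.
The root I_D = 2.1 mA gives V_GS = 0.905 V ≤ V_t, so take I_D = 0.67 mA.
Then V_GS = 2.62 V and V_DS = V_DD − I_D(R_D+R_S) = 14 − 0.67×2.2 = 12.5 V.
Saturation requires V_DS ≥ V_GS − V_t = 0.619 V; 12.5 ≥ 0.619 ✓.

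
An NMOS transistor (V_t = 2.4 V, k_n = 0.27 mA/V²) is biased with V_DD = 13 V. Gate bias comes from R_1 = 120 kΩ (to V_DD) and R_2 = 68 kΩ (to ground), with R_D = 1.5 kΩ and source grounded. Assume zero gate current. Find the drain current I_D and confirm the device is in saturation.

I_D ≈ 0.72 mA

V_G = V_DD·R_2/(R_1+R_2) = 13×68/188 = 4.7 V. With the source grounded, V_GS = V_G = 4.7 V.
Assume saturation: I_D = (k_n/2)(V_GS − V_t)² = (0.27/2)×(4.7 − 2.4)² = 0.135×2.3² = 0.715 mA.
V_DS = V_DD − I_D·R_D = 13 − 0.715×1.5 = 11.9 V.
Saturation requires V_DS ≥ V_GS − V_t = 2.3 V; 11.9 ≥ 2.3 ✓.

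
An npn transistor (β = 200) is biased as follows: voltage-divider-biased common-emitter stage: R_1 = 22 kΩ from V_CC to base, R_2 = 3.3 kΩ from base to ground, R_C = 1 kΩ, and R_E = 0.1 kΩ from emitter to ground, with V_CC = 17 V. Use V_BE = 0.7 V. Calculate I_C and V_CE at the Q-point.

I_C ≈ 13 mA, V_CE ≈ 2.5 V

Thevenize the base divider: V_Th = V_CC·R_2/(R_1+R_2) = 17×3.3/25.3 = 2.22 V, R_Th = R_1‖R_2 = 2.87 kΩ.
Base-emitter loop: V_Th = I_B·R_Th + V_BE + (β+1)I_B·R_E, so I_B = (2.22 − 0.7) / (2.87 + 201×0.1) = 0.0661 mA.
I_C = β·I_B = 200×0.0661 = 13.2 mA, and I_E = (β+1)I_B = 13.3 mA.
V_CE = V_CC − I_C·R_C − I_E·R_E = 17 − 13.2×1 − 13.3×0.1 = 2.46 V.
V_CE = 2.46 V > 0.2 V confirms active-region operation.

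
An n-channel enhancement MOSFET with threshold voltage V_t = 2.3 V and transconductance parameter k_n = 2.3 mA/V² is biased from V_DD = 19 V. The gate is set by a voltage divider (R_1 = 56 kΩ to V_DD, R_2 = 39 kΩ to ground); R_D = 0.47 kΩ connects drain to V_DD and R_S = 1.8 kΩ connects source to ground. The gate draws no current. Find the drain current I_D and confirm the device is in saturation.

V_G = V_DD·R_2/(R_1+R_2) = 19×39/95 = 7.8 V.
Assume saturation: I_D = (k_n/2)(V_GS − V_t)² with V_GS = V_G − I_D·R_S = 7.8 − 1.8·I_D.
Substituting gives 3.73·I_D² − 23.8·I_D + 34.8 = 0, with roots I_D = 2.27 or 4.11 mA.
The root I_D = 4.11 mA gives V_GS = 0.411 V ≤ V_t, so take I_D = 2.27 mA.
Then V_GS = 3.71 V and V_DS = V_DD − I_D(R_D+R_S) = 19 − 2.27×2.27 = 13.8 V.
Saturation requires V_DS ≥ V_GS − V_t = 1.41 V; 13.8 ≥ 1.41 ✓.

I_D ≈ 2.3 mA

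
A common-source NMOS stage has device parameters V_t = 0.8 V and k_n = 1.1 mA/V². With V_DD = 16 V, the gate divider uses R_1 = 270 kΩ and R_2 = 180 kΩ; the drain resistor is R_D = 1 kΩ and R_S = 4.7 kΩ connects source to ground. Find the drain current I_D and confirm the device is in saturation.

V_G = V_DD·R_2/(R_1+R_2) = 16×180/450 = 6.4 V.
Assume saturation: I_D = (k_n/2)(V_GS − V_t)² with V_GS = V_G − I_D·R_S = 6.4 − 4.7·I_D.
Substituting gives 12.1·I_D² − 30·I_D + 17.2 = 0, with roots I_D = 0.917 or 1.55 mA.
The root I_D = 1.55 mA gives V_GS = -0.878 V ≤ V_t, so take I_D = 0.917 mA.
Then V_GS = 2.09 V and V_DS = V_DD − I_D(R_D+R_S) = 16 − 0.917×5.7 = 10.8 V.
Saturation requires V_DS ≥ V_GS − V_t = 1.29 V; 10.8 ≥ 1.29 ✓.

I_D ≈ 0.92 mA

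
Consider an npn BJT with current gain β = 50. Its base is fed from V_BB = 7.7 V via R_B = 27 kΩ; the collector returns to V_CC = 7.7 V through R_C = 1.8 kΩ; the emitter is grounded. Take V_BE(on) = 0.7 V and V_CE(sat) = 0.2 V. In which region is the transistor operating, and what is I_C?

saturation; I_C ≈ 4.2 mA

Assume active: I_B = (7.7 − 0.7)/27 = 0.259 mA, giving I_C = β·I_B = 13 mA.
But then V_CE = 7.7 − 13×1.8 = -15.6 V < V_CE(sat) = 0.2 V — impossible in the active region.
So the transistor is saturated. With V_CE = 0.2 V, I_C = (V_CC − 0.2)/R_C = 7.5/1.8 = 4.17 mA.
Check: β·I_B = 13 mA > I_C = 4.17 mA, confirming saturation.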